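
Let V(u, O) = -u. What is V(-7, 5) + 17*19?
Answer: 330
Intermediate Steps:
V(-7, 5) + 17*19 = -1*(-7) + 17*19 = 7 + 323 = 330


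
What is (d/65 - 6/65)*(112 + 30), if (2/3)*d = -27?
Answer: -6603/65 ≈ -101.58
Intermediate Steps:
d = -81/2 (d = (3/2)*(-27) = -81/2 ≈ -40.500)
(d/65 - 6/65)*(112 + 30) = (-81/2/65 - 6/65)*(112 + 30) = (-81/2*1/65 - 6*1/65)*142 = (-81/130 - 6/65)*142 = -93/130*142 = -6603/65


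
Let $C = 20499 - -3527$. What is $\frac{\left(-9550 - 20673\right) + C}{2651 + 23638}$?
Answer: $- \frac{6197}{26289} \approx -0.23573$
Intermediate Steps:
$C = 24026$ ($C = 20499 + 3527 = 24026$)
$\frac{\left(-9550 - 20673\right) + C}{2651 + 23638} = \frac{\left(-9550 - 20673\right) + 24026}{2651 + 23638} = \frac{\left(-9550 - 20673\right) + 24026}{26289} = \left(-30223 + 24026\right) \frac{1}{26289} = \left(-6197\right) \frac{1}{26289} = - \frac{6197}{26289}$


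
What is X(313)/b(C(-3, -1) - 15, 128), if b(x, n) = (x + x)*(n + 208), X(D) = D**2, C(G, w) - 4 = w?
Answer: -97969/8064 ≈ -12.149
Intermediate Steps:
C(G, w) = 4 + w
b(x, n) = 2*x*(208 + n) (b(x, n) = (2*x)*(208 + n) = 2*x*(208 + n))
X(313)/b(C(-3, -1) - 15, 128) = 313**2/((2*((4 - 1) - 15)*(208 + 128))) = 97969/((2*(3 - 15)*336)) = 97969/((2*(-12)*336)) = 97969/(-8064) = 97969*(-1/8064) = -97969/8064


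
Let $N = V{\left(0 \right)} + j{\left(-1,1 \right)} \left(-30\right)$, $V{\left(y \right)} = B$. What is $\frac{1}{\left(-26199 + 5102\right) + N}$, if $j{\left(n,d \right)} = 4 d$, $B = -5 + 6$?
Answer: $- \frac{1}{21216} \approx -4.7134 \cdot 10^{-5}$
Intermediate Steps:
$B = 1$
$V{\left(y \right)} = 1$
$N = -119$ ($N = 1 + 4 \cdot 1 \left(-30\right) = 1 + 4 \left(-30\right) = 1 - 120 = -119$)
$\frac{1}{\left(-26199 + 5102\right) + N} = \frac{1}{\left(-26199 + 5102\right) - 119} = \frac{1}{-21097 - 119} = \frac{1}{-21216} = - \frac{1}{21216}$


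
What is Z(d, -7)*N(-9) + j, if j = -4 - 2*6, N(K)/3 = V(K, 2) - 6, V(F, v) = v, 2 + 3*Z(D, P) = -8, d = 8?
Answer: 24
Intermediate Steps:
Z(D, P) = -10/3 (Z(D, P) = -⅔ + (⅓)*(-8) = -⅔ - 8/3 = -10/3)
N(K) = -12 (N(K) = 3*(2 - 6) = 3*(-4) = -12)
j = -16 (j = -4 - 12 = -16)
Z(d, -7)*N(-9) + j = -10/3*(-12) - 16 = 40 - 16 = 24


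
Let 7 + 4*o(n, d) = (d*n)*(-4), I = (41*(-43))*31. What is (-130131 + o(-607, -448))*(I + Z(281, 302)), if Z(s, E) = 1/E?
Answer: 26544908571375/1208 ≈ 2.1974e+10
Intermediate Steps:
I = -54653 (I = -1763*31 = -54653)
o(n, d) = -7/4 - d*n (o(n, d) = -7/4 + ((d*n)*(-4))/4 = -7/4 + (-4*d*n)/4 = -7/4 - d*n)
(-130131 + o(-607, -448))*(I + Z(281, 302)) = (-130131 + (-7/4 - 1*(-448)*(-607)))*(-54653 + 1/302) = (-130131 + (-7/4 - 271936))*(-54653 + 1/302) = (-130131 - 1087751/4)*(-16505205/302) = -1608275/4*(-16505205/302) = 26544908571375/1208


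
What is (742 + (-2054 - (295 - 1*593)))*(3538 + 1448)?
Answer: -5055804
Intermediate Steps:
(742 + (-2054 - (295 - 1*593)))*(3538 + 1448) = (742 + (-2054 - (295 - 593)))*4986 = (742 + (-2054 - 1*(-298)))*4986 = (742 + (-2054 + 298))*4986 = (742 - 1756)*4986 = -1014*4986 = -5055804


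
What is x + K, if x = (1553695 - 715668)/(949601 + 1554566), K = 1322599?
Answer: 3312009608060/2504167 ≈ 1.3226e+6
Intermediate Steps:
x = 838027/2504167 ≈ 0.33465
x + K = 838027/2504167 + 1322599 = 3312009608060/2504167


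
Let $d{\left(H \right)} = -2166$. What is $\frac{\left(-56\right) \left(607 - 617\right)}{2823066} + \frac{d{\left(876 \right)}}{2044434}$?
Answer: $- \frac{414156493}{480964342887} \approx -0.0008611$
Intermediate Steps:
$\frac{\left(-56\right) \left(607 - 617\right)}{2823066} + \frac{d{\left(876 \right)}}{2044434} = \frac{\left(-56\right) \left(607 - 617\right)}{2823066} - \frac{2166}{2044434} = \left(-56\right) \left(-10\right) \frac{1}{2823066} - \frac{361}{340739} = 560 \cdot \frac{1}{2823066} - \frac{361}{340739} = \frac{280}{1411533} - \frac{361}{340739} = - \frac{414156493}{480964342887}$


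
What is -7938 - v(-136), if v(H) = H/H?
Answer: -7939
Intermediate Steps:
v(H) = 1
-7938 - v(-136) = -7938 - 1*1 = -7938 - 1 = -7939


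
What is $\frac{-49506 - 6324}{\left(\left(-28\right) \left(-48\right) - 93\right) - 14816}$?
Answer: $\frac{11166}{2713} \approx 4.1157$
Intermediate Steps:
$\frac{-49506 - 6324}{\left(\left(-28\right) \left(-48\right) - 93\right) - 14816} = - \frac{55830}{\left(1344 - 93\right) - 14816} = - \frac{55830}{1251 - 14816} = - \frac{55830}{-13565} = \left(-55830\right) \left(- \frac{1}{13565}\right) = \frac{11166}{2713}$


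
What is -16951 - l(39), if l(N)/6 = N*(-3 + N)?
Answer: -25375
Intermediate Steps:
l(N) = 6*N*(-3 + N) (l(N) = 6*(N*(-3 + N)) = 6*N*(-3 + N))
-16951 - l(39) = -16951 - 6*39*(-3 + 39) = -16951 - 6*39*36 = -16951 - 1*8424 = -16951 - 8424 = -25375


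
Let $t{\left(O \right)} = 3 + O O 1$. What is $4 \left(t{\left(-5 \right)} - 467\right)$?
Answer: $-1756$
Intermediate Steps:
$t{\left(O \right)} = 3 + O^{2}$ ($t{\left(O \right)} = 3 + O^{2} \cdot 1 = 3 + O^{2}$)
$4 \left(t{\left(-5 \right)} - 467\right) = 4 \left(\left(3 + \left(-5\right)^{2}\right) - 467\right) = 4 \left(\left(3 + 25\right) - 467\right) = 4 \left(28 - 467\right) = 4 \left(-439\right) = -1756$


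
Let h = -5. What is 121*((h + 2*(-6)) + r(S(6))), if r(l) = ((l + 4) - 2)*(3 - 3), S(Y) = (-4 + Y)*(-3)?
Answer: -2057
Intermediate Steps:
S(Y) = 12 - 3*Y
r(l) = 0 (r(l) = ((4 + l) - 2)*0 = (2 + l)*0 = 0)
121*((h + 2*(-6)) + r(S(6))) = 121*((-5 + 2*(-6)) + 0) = 121*((-5 - 12) + 0) = 121*(-17 + 0) = 121*(-17) = -2057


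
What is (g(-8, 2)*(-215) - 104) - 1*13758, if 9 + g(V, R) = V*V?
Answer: -25687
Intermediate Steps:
g(V, R) = -9 + V² (g(V, R) = -9 + V*V = -9 + V²)
(g(-8, 2)*(-215) - 104) - 1*13758 = ((-9 + (-8)²)*(-215) - 104) - 1*13758 = ((-9 + 64)*(-215) - 104) - 13758 = (55*(-215) - 104) - 13758 = (-11825 - 104) - 13758 = -11929 - 13758 = -25687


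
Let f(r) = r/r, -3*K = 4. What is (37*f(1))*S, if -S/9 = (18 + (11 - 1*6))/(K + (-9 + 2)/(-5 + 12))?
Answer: 22977/7 ≈ 3282.4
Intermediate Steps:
K = -4/3 (K = -1/3*4 = -4/3 ≈ -1.3333)
S = 621/7 (S = -9*(18 + (11 - 1*6))/(-4/3 + (-9 + 2)/(-5 + 12)) = -9*(18 + (11 - 6))/(-4/3 - 7/7) = -9*(18 + 5)/(-4/3 - 7*1/7) = -207/(-4/3 - 1) = -207/(-7/3) = -207*(-3)/7 = -9*(-69/7) = 621/7 ≈ 88.714)
f(r) = 1
(37*f(1))*S = (37*1)*(621/7) = 37*(621/7) = 22977/7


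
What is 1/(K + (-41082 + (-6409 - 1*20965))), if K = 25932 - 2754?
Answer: -1/45278 ≈ -2.2086e-5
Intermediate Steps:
K = 23178
1/(K + (-41082 + (-6409 - 1*20965))) = 1/(23178 + (-41082 + (-6409 - 1*20965))) = 1/(23178 + (-41082 + (-6409 - 20965))) = 1/(23178 + (-41082 - 27374)) = 1/(23178 - 68456) = 1/(-45278) = -1/45278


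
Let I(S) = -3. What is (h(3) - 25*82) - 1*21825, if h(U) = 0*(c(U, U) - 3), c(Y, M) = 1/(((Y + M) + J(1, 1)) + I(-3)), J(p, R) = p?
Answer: -23875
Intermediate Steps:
c(Y, M) = 1/(-2 + M + Y) (c(Y, M) = 1/(((Y + M) + 1) - 3) = 1/(((M + Y) + 1) - 3) = 1/((1 + M + Y) - 3) = 1/(-2 + M + Y))
h(U) = 0 (h(U) = 0*(1/(-2 + U + U) - 3) = 0*(1/(-2 + 2*U) - 3) = 0*(-3 + 1/(-2 + 2*U)) = 0)
(h(3) - 25*82) - 1*21825 = (0 - 25*82) - 1*21825 = (0 - 2050) - 21825 = -2050 - 21825 = -23875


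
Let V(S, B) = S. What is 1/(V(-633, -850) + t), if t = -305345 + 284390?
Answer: -1/21588 ≈ -4.6322e-5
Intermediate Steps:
t = -20955
1/(V(-633, -850) + t) = 1/(-633 - 20955) = 1/(-21588) = -1/21588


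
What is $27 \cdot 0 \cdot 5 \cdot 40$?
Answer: $0$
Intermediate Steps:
$27 \cdot 0 \cdot 5 \cdot 40 = 27 \cdot 0 \cdot 40 = 0 \cdot 40 = 0$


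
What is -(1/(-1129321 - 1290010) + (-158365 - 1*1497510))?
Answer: 4006109719626/2419331 ≈ 1.6559e+6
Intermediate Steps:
-(1/(-1129321 - 1290010) + (-158365 - 1*1497510)) = -(1/(-2419331) + (-158365 - 1497510)) = -(-1/2419331 - 1655875) = -1*(-4006109719626/2419331) = 4006109719626/2419331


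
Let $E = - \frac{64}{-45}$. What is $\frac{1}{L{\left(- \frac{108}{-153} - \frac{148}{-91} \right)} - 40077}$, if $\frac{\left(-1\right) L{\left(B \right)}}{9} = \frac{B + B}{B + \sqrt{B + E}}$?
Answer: $- \frac{101150833039}{4059693797132403} - \frac{1804 \sqrt{505420370}}{1353231265710801} \approx -2.4946 \cdot 10^{-5}$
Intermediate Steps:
$E = \frac{64}{45}$ ($E = \left(-64\right) \left(- \frac{1}{45}\right) = \frac{64}{45} \approx 1.4222$)
$L{\left(B \right)} = - \frac{18 B}{B + \sqrt{\frac{64}{45} + B}}$ ($L{\left(B \right)} = - 9 \frac{B + B}{B + \sqrt{B + \frac{64}{45}}} = - 9 \frac{2 B}{B + \sqrt{\frac{64}{45} + B}} = - \frac{18 B}{B + \sqrt{\frac{64}{45} + B}}$)
$\frac{1}{L{\left(- \frac{108}{-153} - \frac{148}{-91} \right)} - 40077} = \frac{1}{- \frac{270 \left(- \frac{108}{-153} - \frac{148}{-91}\right)}{15 \left(- \frac{108}{-153} - \frac{148}{-91}\right) + \sqrt{5} \sqrt{64 + 45 \left(- \frac{108}{-153} - \frac{148}{-91}\right)}} - 40077} = \frac{1}{- \frac{270 \left(\left(-108\right) \left(- \frac{1}{153}\right) - - \frac{148}{91}\right)}{15 \left(\left(-108\right) \left(- \frac{1}{153}\right) - - \frac{148}{91}\right) + \sqrt{5} \sqrt{64 + 45 \left(\left(-108\right) \left(- \frac{1}{153}\right) - - \frac{148}{91}\right)}} - 40077} = \frac{1}{- \frac{270 \left(\frac{12}{17} + \frac{148}{91}\right)}{15 \left(\frac{12}{17} + \frac{148}{91}\right) + \sqrt{5} \sqrt{64 + 45 \left(\frac{12}{17} + \frac{148}{91}\right)}} - 40077} = \frac{1}{\left(-270\right) \frac{3608}{1547} \frac{1}{15 \cdot \frac{3608}{1547} + \sqrt{5} \sqrt{64 + 45 \cdot \frac{3608}{1547}}} - 40077} = \frac{1}{\left(-270\right) \frac{3608}{1547} \frac{1}{\frac{54120}{1547} + \sqrt{5} \sqrt{64 + \frac{162360}{1547}}} - 40077} = \frac{1}{\left(-270\right) \frac{3608}{1547} \frac{1}{\frac{54120}{1547} + \sqrt{5} \sqrt{\frac{261368}{1547}}} - 40077} = \frac{1}{\left(-270\right) \frac{3608}{1547} \frac{1}{\frac{54120}{1547} + \sqrt{5} \frac{2 \sqrt{101084074}}{1547}} - 40077} = \frac{1}{\left(-270\right) \frac{3608}{1547} \frac{1}{\frac{54120}{1547} + \frac{2 \sqrt{505420370}}{1547}} - 40077} = \frac{1}{- \frac{974160}{1547 \left(\frac{54120}{1547} + \frac{2 \sqrt{505420370}}{1547}\right)} - 40077} = \frac{1}{-40077 - \frac{974160}{1547 \left(\frac{54120}{1547} + \frac{2 \sqrt{505420370}}{1547}\right)}}$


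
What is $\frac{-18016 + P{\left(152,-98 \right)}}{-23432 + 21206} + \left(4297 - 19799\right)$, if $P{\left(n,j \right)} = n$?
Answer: $- \frac{2463542}{159} \approx -15494.0$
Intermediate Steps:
$\frac{-18016 + P{\left(152,-98 \right)}}{-23432 + 21206} + \left(4297 - 19799\right) = \frac{-18016 + 152}{-23432 + 21206} + \left(4297 - 19799\right) = - \frac{17864}{-2226} - 15502 = \left(-17864\right) \left(- \frac{1}{2226}\right) - 15502 = \frac{1276}{159} - 15502 = - \frac{2463542}{159}$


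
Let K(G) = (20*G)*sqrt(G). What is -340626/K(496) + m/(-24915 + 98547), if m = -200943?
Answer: -66981/24544 - 170313*sqrt(31)/615040 ≈ -4.2708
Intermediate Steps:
K(G) = 20*G**(3/2)
-340626/K(496) + m/(-24915 + 98547) = -340626*sqrt(31)/1230080 - 200943/(-24915 + 98547) = -340626*sqrt(31)/1230080 - 200943/73632 = -340626*sqrt(31)/1230080 - 200943*1/73632 = -170313*sqrt(31)/615040 - 66981/24544 = -66981/24544 - 170313*sqrt(31)/615040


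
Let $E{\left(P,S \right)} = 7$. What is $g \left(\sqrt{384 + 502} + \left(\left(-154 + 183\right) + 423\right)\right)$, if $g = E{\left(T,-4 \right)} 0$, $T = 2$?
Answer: $0$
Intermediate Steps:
$g = 0$ ($g = 7 \cdot 0 = 0$)
$g \left(\sqrt{384 + 502} + \left(\left(-154 + 183\right) + 423\right)\right) = 0 \left(\sqrt{384 + 502} + \left(\left(-154 + 183\right) + 423\right)\right) = 0 \left(\sqrt{886} + \left(29 + 423\right)\right) = 0 \left(\sqrt{886} + 452\right) = 0 \left(452 + \sqrt{886}\right) = 0$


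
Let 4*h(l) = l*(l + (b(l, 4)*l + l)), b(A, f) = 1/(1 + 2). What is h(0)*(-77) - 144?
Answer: -144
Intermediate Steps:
b(A, f) = ⅓ (b(A, f) = 1/3 = ⅓)
h(l) = 7*l²/12 (h(l) = (l*(l + (l/3 + l)))/4 = (l*(l + 4*l/3))/4 = (l*(7*l/3))/4 = (7*l²/3)/4 = 7*l²/12)
h(0)*(-77) - 144 = ((7/12)*0²)*(-77) - 144 = ((7/12)*0)*(-77) - 144 = 0*(-77) - 144 = 0 - 144 = -144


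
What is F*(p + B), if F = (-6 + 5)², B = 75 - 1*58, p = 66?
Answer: 83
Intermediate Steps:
B = 17 (B = 75 - 58 = 17)
F = 1 (F = (-1)² = 1)
F*(p + B) = 1*(66 + 17) = 1*83 = 83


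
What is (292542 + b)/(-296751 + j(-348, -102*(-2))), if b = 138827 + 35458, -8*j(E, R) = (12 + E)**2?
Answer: -155609/103621 ≈ -1.5017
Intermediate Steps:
j(E, R) = -(12 + E)**2/8
b = 174285
(292542 + b)/(-296751 + j(-348, -102*(-2))) = (292542 + 174285)/(-296751 - (12 - 348)**2/8) = 466827/(-296751 - 1/8*(-336)**2) = 466827/(-296751 - 1/8*112896) = 466827/(-296751 - 14112) = 466827/(-310863) = 466827*(-1/310863) = -155609/103621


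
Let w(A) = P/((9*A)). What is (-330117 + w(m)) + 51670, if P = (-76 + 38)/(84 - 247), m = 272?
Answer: -55553517845/199512 ≈ -2.7845e+5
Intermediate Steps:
P = 38/163 (P = -38/(-163) = -38*(-1/163) = 38/163 ≈ 0.23313)
w(A) = 38/(1467*A) (w(A) = 38/(163*((9*A))) = 38*(1/(9*A))/163 = 38/(1467*A))
(-330117 + w(m)) + 51670 = (-330117 + (38/1467)/272) + 51670 = (-330117 + (38/1467)*(1/272)) + 51670 = (-330117 + 19/199512) + 51670 = -65862302885/199512 + 51670 = -55553517845/199512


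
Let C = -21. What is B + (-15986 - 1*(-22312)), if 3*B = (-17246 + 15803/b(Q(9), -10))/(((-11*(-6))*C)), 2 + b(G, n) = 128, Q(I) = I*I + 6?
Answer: 3316399201/523908 ≈ 6330.1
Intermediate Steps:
Q(I) = 6 + I² (Q(I) = I² + 6 = 6 + I²)
b(G, n) = 126 (b(G, n) = -2 + 128 = 126)
B = 2157193/523908 (B = ((-17246 + 15803/126)/((-11*(-6)*(-21))))/3 = ((-17246 + 15803*(1/126))/((66*(-21))))/3 = ((-17246 + 15803/126)/(-1386))/3 = (-2157193/126*(-1/1386))/3 = (⅓)*(2157193/174636) = 2157193/523908 ≈ 4.1175)
B + (-15986 - 1*(-22312)) = 2157193/523908 + (-15986 - 1*(-22312)) = 2157193/523908 + (-15986 + 22312) = 2157193/523908 + 6326 = 3316399201/523908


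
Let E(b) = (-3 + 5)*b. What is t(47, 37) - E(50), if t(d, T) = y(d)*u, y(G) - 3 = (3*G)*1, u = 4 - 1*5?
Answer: -244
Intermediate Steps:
u = -1 (u = 4 - 5 = -1)
y(G) = 3 + 3*G (y(G) = 3 + (3*G)*1 = 3 + 3*G)
E(b) = 2*b
t(d, T) = -3 - 3*d (t(d, T) = (3 + 3*d)*(-1) = -3 - 3*d)
t(47, 37) - E(50) = (-3 - 3*47) - 2*50 = (-3 - 141) - 1*100 = -144 - 100 = -244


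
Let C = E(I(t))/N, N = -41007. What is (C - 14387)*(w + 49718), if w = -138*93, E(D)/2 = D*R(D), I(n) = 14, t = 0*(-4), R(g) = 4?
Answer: -21760373109764/41007 ≈ -5.3065e+8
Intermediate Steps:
t = 0
E(D) = 8*D (E(D) = 2*(D*4) = 2*(4*D) = 8*D)
w = -12834
C = -112/41007 (C = (8*14)/(-41007) = 112*(-1/41007) = -112/41007 ≈ -0.0027312)
(C - 14387)*(w + 49718) = (-112/41007 - 14387)*(-12834 + 49718) = -589967821/41007*36884 = -21760373109764/41007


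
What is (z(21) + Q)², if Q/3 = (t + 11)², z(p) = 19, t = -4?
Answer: 27556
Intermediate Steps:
Q = 147 (Q = 3*(-4 + 11)² = 3*7² = 3*49 = 147)
(z(21) + Q)² = (19 + 147)² = 166² = 27556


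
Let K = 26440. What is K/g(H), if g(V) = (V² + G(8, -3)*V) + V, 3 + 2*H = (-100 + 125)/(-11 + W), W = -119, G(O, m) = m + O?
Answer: -71493760/19007 ≈ -3761.4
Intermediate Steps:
G(O, m) = O + m
H = -83/52 (H = -3/2 + ((-100 + 125)/(-11 - 119))/2 = -3/2 + (25/(-130))/2 = -3/2 + (25*(-1/130))/2 = -3/2 + (½)*(-5/26) = -3/2 - 5/52 = -83/52 ≈ -1.5962)
g(V) = V² + 6*V (g(V) = (V² + (8 - 3)*V) + V = (V² + 5*V) + V = V² + 6*V)
K/g(H) = 26440/((-83*(6 - 83/52)/52)) = 26440/((-83/52*229/52)) = 26440/(-19007/2704) = 26440*(-2704/19007) = -71493760/19007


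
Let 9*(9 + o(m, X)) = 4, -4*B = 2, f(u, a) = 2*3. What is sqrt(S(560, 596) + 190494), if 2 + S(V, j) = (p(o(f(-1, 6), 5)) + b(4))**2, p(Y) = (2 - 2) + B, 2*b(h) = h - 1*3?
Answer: 2*sqrt(47623) ≈ 436.45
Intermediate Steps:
b(h) = -3/2 + h/2 (b(h) = (h - 1*3)/2 = (h - 3)/2 = (-3 + h)/2 = -3/2 + h/2)
f(u, a) = 6
B = -1/2 (B = -1/4*2 = -1/2 ≈ -0.50000)
o(m, X) = -77/9 (o(m, X) = -9 + (1/9)*4 = -9 + 4/9 = -77/9)
p(Y) = -1/2 (p(Y) = (2 - 2) - 1/2 = 0 - 1/2 = -1/2)
S(V, j) = -2 (S(V, j) = -2 + (-1/2 + (-3/2 + (1/2)*4))**2 = -2 + (-1/2 + (-3/2 + 2))**2 = -2 + (-1/2 + 1/2)**2 = -2 + 0**2 = -2 + 0 = -2)
sqrt(S(560, 596) + 190494) = sqrt(-2 + 190494) = sqrt(190492) = 2*sqrt(47623)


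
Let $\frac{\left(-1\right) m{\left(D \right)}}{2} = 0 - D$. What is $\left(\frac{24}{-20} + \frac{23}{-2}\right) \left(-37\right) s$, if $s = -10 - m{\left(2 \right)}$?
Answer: $- \frac{32893}{5} \approx -6578.6$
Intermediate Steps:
$m{\left(D \right)} = 2 D$ ($m{\left(D \right)} = - 2 \left(0 - D\right) = - 2 \left(- D\right) = 2 D$)
$s = -14$ ($s = -10 - 2 \cdot 2 = -10 - 4 = -14$)
$\left(\frac{24}{-20} + \frac{23}{-2}\right) \left(-37\right) s = \left(\frac{24}{-20} + \frac{23}{-2}\right) \left(-37\right) \left(-14\right) = \left(24 \left(- \frac{1}{20}\right) + 23 \left(- \frac{1}{2}\right)\right) \left(-37\right) \left(-14\right) = \left(- \frac{6}{5} - \frac{23}{2}\right) \left(-37\right) \left(-14\right) = \left(- \frac{127}{10}\right) \left(-37\right) \left(-14\right) = \frac{4699}{10} \left(-14\right) = - \frac{32893}{5}$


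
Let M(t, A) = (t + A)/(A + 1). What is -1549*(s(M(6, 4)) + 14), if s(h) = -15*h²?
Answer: 71254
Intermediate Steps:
M(t, A) = (A + t)/(1 + A)
-1549*(s(M(6, 4)) + 14) = -1549*(-15*(4 + 6)²/(1 + 4)² + 14) = -1549*(-15*(10/5)² + 14) = -1549*(-15*((⅕)*10)² + 14) = -1549*(-15*2² + 14) = -1549*(-15*4 + 14) = -1549*(-60 + 14) = -1549*(-46) = 71254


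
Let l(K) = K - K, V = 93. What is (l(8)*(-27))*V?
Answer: 0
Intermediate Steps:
l(K) = 0
(l(8)*(-27))*V = (0*(-27))*93 = 0*93 = 0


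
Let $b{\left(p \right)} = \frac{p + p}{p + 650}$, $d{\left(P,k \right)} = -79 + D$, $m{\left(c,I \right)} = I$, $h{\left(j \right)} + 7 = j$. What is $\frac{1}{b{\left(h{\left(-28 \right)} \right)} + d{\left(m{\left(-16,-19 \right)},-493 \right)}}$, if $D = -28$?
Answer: $- \frac{123}{13175} \approx -0.0093359$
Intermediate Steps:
$h{\left(j \right)} = -7 + j$
$d{\left(P,k \right)} = -107$ ($d{\left(P,k \right)} = -79 - 28 = -107$)
$b{\left(p \right)} = \frac{2 p}{650 + p}$
$\frac{1}{b{\left(h{\left(-28 \right)} \right)} + d{\left(m{\left(-16,-19 \right)},-493 \right)}} = \frac{1}{\frac{2 \left(-7 - 28\right)}{650 - 35} - 107} = \frac{1}{2 \left(-35\right) \frac{1}{650 - 35} - 107} = \frac{1}{2 \left(-35\right) \frac{1}{615} - 107} = \frac{1}{- \frac{14}{123} - 107} = \frac{1}{- \frac{13175}{123}} = - \frac{123}{13175}$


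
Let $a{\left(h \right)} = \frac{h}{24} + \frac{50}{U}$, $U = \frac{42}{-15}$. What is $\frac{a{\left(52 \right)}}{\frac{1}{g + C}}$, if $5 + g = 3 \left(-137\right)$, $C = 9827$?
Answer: $- \frac{2067283}{14} \approx -1.4766 \cdot 10^{5}$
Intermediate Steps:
$U = - \frac{14}{5}$ ($U = 42 \left(- \frac{1}{15}\right) = - \frac{14}{5} \approx -2.8$)
$g = -416$ ($g = -5 + 3 \left(-137\right) = -5 - 411 = -416$)
$a{\left(h \right)} = - \frac{125}{7} + \frac{h}{24}$ ($a{\left(h \right)} = \frac{h}{24} + \frac{50}{- \frac{14}{5}} = h \frac{1}{24} + 50 \left(- \frac{5}{14}\right) = \frac{h}{24} - \frac{125}{7} = - \frac{125}{7} + \frac{h}{24}$)
$\frac{a{\left(52 \right)}}{\frac{1}{g + C}} = \frac{- \frac{125}{7} + \frac{1}{24} \cdot 52}{\frac{1}{-416 + 9827}} = \frac{- \frac{125}{7} + \frac{13}{6}}{\frac{1}{9411}} = - \frac{659 \frac{1}{\frac{1}{9411}}}{42} = \left(- \frac{659}{42}\right) 9411 = - \frac{2067283}{14}$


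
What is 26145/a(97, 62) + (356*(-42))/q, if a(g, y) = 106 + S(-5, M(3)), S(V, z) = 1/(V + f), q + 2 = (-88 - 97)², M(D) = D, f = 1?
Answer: 56709788/229783 ≈ 246.80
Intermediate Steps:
q = 34223 (q = -2 + (-88 - 97)² = -2 + (-185)² = -2 + 34225 = 34223)
S(V, z) = 1/(1 + V) (S(V, z) = 1/(V + 1) = 1/(1 + V))
a(g, y) = 423/4 (a(g, y) = 106 + 1/(1 - 5) = 106 + 1/(-4) = 106 - ¼ = 423/4)
26145/a(97, 62) + (356*(-42))/q = 26145/(423/4) + (356*(-42))/34223 = 26145*(4/423) - 14952*1/34223 = 11620/47 - 2136/4889 = 56709788/229783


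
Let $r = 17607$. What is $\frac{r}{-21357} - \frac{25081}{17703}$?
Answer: $- \frac{4483342}{2000439} \approx -2.2412$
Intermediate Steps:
$\frac{r}{-21357} - \frac{25081}{17703} = \frac{17607}{-21357} - \frac{25081}{17703} = 17607 \left(- \frac{1}{21357}\right) - \frac{3583}{2529} = - \frac{5869}{7119} - \frac{3583}{2529} = - \frac{4483342}{2000439}$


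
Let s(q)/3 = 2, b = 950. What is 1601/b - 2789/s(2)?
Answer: -659986/1425 ≈ -463.15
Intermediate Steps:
s(q) = 6 (s(q) = 3*2 = 6)
1601/b - 2789/s(2) = 1601/950 - 2789/6 = -659986/1425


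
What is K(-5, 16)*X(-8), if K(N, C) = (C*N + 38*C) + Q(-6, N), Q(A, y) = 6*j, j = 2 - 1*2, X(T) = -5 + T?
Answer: -6864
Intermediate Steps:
j = 0 (j = 2 - 2 = 0)
Q(A, y) = 0 (Q(A, y) = 6*0 = 0)
K(N, C) = 38*C + C*N (K(N, C) = (C*N + 38*C) + 0 = (38*C + C*N) + 0 = 38*C + C*N)
K(-5, 16)*X(-8) = (16*(38 - 5))*(-5 - 8) = (16*33)*(-13) = 528*(-13) = -6864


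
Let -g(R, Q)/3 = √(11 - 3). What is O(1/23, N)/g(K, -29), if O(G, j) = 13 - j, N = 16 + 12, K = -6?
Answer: 5*√2/4 ≈ 1.7678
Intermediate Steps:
N = 28
g(R, Q) = -6*√2 (g(R, Q) = -3*√(11 - 3) = -6*√2)
O(1/23, N)/g(K, -29) = (13 - 1*28)/((-6*√2)) = (13 - 28)*(-√2/12) = -(-5)*√2/4 = 5*√2/4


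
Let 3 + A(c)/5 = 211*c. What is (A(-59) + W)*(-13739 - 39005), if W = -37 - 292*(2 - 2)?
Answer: 3285792968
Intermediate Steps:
A(c) = -15 + 1055*c (A(c) = -15 + 5*(211*c) = -15 + 1055*c)
W = -37 (W = -37 - 292*0 = -37 - 73*0 = -37 + 0 = -37)
(A(-59) + W)*(-13739 - 39005) = ((-15 + 1055*(-59)) - 37)*(-13739 - 39005) = ((-15 - 62245) - 37)*(-52744) = (-62260 - 37)*(-52744) = -62297*(-52744) = 3285792968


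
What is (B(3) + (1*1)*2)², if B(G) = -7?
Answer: 25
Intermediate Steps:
(B(3) + (1*1)*2)² = (-7 + (1*1)*2)² = (-7 + 1*2)² = (-7 + 2)² = (-5)² = 25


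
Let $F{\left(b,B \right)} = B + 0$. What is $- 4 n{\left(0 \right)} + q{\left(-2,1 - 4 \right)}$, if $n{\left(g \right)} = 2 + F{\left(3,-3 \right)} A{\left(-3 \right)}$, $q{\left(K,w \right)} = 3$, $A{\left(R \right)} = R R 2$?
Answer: $211$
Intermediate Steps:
$A{\left(R \right)} = 2 R^{2}$ ($A{\left(R \right)} = R^{2} \cdot 2 = 2 R^{2}$)
$F{\left(b,B \right)} = B$
$n{\left(g \right)} = -52$ ($n{\left(g \right)} = 2 - 3 \cdot 2 \left(-3\right)^{2} = 2 - 3 \cdot 2 \cdot 9 = 2 - 54 = -52$)
$- 4 n{\left(0 \right)} + q{\left(-2,1 - 4 \right)} = \left(-4\right) \left(-52\right) + 3 = 208 + 3 = 211$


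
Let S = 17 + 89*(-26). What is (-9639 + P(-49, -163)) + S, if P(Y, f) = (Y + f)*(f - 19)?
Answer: 26648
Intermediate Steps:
P(Y, f) = (-19 + f)*(Y + f) (P(Y, f) = (Y + f)*(-19 + f) = (-19 + f)*(Y + f))
S = -2297 (S = 17 - 2314 = -2297)
(-9639 + P(-49, -163)) + S = (-9639 + ((-163)² - 19*(-49) - 19*(-163) - 49*(-163))) - 2297 = (-9639 + (26569 + 931 + 3097 + 7987)) - 2297 = (-9639 + 38584) - 2297 = 28945 - 2297 = 26648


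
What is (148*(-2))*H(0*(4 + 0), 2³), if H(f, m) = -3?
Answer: 888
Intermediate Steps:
(148*(-2))*H(0*(4 + 0), 2³) = (148*(-2))*(-3) = -296*(-3) = 888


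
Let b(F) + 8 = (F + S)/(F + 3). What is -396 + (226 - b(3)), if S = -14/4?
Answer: -1943/12 ≈ -161.92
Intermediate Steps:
S = -7/2 (S = -14*¼ = -7/2 ≈ -3.5000)
b(F) = -8 + (-7/2 + F)/(3 + F) (b(F) = -8 + (F - 7/2)/(F + 3) = -8 + (-7/2 + F)/(3 + F))
-396 + (226 - b(3)) = -396 + (226 - (-55 - 14*3)/(2*(3 + 3))) = -396 + (226 - (-55 - 42)/(2*6)) = -396 + (226 - (-97)/(2*6)) = -396 + (226 - 1*(-97/12)) = -396 + (226 + 97/12) = -396 + 2809/12 = -1943/12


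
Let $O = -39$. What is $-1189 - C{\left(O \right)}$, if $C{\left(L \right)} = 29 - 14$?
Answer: $-1204$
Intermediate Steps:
$C{\left(L \right)} = 15$
$-1189 - C{\left(O \right)} = -1189 - 15 = -1204$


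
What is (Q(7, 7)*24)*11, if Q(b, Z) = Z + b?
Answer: 3696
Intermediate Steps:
(Q(7, 7)*24)*11 = ((7 + 7)*24)*11 = (14*24)*11 = 336*11 = 3696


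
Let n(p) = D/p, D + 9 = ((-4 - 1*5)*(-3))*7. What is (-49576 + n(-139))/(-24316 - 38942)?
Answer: 3445622/4396431 ≈ 0.78373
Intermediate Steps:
D = 180 (D = -9 + ((-4 - 1*5)*(-3))*7 = -9 + ((-4 - 5)*(-3))*7 = -9 - 9*(-3)*7 = -9 + 27*7 = -9 + 189 = 180)
n(p) = 180/p
(-49576 + n(-139))/(-24316 - 38942) = (-49576 + 180/(-139))/(-24316 - 38942) = (-49576 + 180*(-1/139))/(-63258) = (-49576 - 180/139)*(-1/63258) = -6891244/139*(-1/63258) = 3445622/4396431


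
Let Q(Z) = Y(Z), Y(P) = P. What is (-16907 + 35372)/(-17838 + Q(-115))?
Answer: -18465/17953 ≈ -1.0285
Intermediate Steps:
Q(Z) = Z
(-16907 + 35372)/(-17838 + Q(-115)) = (-16907 + 35372)/(-17838 - 115) = 18465/(-17953) = 18465*(-1/17953) = -18465/17953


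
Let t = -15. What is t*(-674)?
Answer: 10110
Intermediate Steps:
t*(-674) = -15*(-674) = 10110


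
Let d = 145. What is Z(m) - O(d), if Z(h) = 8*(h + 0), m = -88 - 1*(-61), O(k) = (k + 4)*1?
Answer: -365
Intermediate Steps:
O(k) = 4 + k (O(k) = (4 + k)*1 = 4 + k)
m = -27 (m = -88 + 61 = -27)
Z(h) = 8*h
Z(m) - O(d) = 8*(-27) - (4 + 145) = -216 - 1*149 = -216 - 149 = -365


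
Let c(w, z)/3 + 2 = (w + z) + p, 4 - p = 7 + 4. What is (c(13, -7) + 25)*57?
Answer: 912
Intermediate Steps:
p = -7 (p = 4 - (7 + 4) = 4 - 1*11 = 4 - 11 = -7)
c(w, z) = -27 + 3*w + 3*z (c(w, z) = -6 + 3*((w + z) - 7) = -6 + 3*(-7 + w + z) = -6 + (-21 + 3*w + 3*z) = -27 + 3*w + 3*z)
(c(13, -7) + 25)*57 = ((-27 + 3*13 + 3*(-7)) + 25)*57 = ((-27 + 39 - 21) + 25)*57 = (-9 + 25)*57 = 16*57 = 912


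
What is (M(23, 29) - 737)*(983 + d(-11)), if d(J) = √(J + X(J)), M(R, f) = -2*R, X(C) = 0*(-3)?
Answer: -769689 - 783*I*√11 ≈ -7.6969e+5 - 2596.9*I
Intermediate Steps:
X(C) = 0
d(J) = √J (d(J) = √(J + 0) = √J)
(M(23, 29) - 737)*(983 + d(-11)) = (-2*23 - 737)*(983 + √(-11)) = (-46 - 737)*(983 + I*√11) = -783*(983 + I*√11) = -769689 - 783*I*√11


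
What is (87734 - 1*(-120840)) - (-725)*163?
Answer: 326749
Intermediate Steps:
(87734 - 1*(-120840)) - (-725)*163 = (87734 + 120840) - 1*(-118175) = 208574 + 118175 = 326749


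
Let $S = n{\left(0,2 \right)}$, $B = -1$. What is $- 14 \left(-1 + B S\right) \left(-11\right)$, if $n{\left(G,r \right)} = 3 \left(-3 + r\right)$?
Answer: $308$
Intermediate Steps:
$n{\left(G,r \right)} = -9 + 3 r$
$S = -3$ ($S = -9 + 3 \cdot 2 = -9 + 6 = -3$)
$- 14 \left(-1 + B S\right) \left(-11\right) = - 14 \left(-1 - -3\right) \left(-11\right) = - 14 \left(-1 + 3\right) \left(-11\right) = \left(-14\right) 2 \left(-11\right) = \left(-28\right) \left(-11\right) = 308$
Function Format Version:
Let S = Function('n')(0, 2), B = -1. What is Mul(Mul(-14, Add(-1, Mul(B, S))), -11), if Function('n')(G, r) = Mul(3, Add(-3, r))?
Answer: 308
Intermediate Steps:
Function('n')(G, r) = Add(-9, Mul(3, r))
S = -3 (S = Add(-9, Mul(3, 2)) = Add(-9, 6) = -3)
Mul(Mul(-14, Add(-1, Mul(B, S))), -11) = Mul(Mul(-14, Add(-1, Mul(-1, -3))), -11) = Mul(Mul(-14, Add(-1, 3)), -11) = Mul(Mul(-14, 2), -11) = Mul(-28, -11) = 308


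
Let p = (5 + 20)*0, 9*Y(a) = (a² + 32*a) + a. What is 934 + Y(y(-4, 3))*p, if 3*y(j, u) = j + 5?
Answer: 934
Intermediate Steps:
y(j, u) = 5/3 + j/3 (y(j, u) = (j + 5)/3 = (5 + j)/3 = 5/3 + j/3)
Y(a) = a²/9 + 11*a/3 (Y(a) = ((a² + 32*a) + a)/9 = (a² + 33*a)/9 = a²/9 + 11*a/3)
p = 0 (p = 25*0 = 0)
934 + Y(y(-4, 3))*p = 934 + ((5/3 + (⅓)*(-4))*(33 + (5/3 + (⅓)*(-4)))/9)*0 = 934 + ((5/3 - 4/3)*(33 + (5/3 - 4/3))/9)*0 = 934 + ((⅑)*(⅓)*(33 + ⅓))*0 = 934 + ((⅑)*(⅓)*(100/3))*0 = 934 + (100/81)*0 = 934 + 0 = 934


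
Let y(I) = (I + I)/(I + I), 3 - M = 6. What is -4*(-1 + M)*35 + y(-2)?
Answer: 561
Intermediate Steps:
M = -3 (M = 3 - 1*6 = 3 - 6 = -3)
y(I) = 1 (y(I) = (2*I)/((2*I)) = (2*I)*(1/(2*I)) = 1)
-4*(-1 + M)*35 + y(-2) = -4*(-1 - 3)*35 + 1 = -4*(-4)*35 + 1 = 16*35 + 1 = 560 + 1 = 561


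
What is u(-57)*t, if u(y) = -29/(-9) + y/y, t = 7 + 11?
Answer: 76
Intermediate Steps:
t = 18
u(y) = 38/9 (u(y) = -29*(-⅑) + 1 = 29/9 + 1 = 38/9)
u(-57)*t = (38/9)*18 = 76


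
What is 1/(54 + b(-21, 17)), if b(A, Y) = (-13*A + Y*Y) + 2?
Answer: 1/618 ≈ 0.0016181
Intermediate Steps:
b(A, Y) = 2 + Y² - 13*A (b(A, Y) = (-13*A + Y²) + 2 = (Y² - 13*A) + 2 = 2 + Y² - 13*A)
1/(54 + b(-21, 17)) = 1/(54 + (2 + 17² - 13*(-21))) = 1/(54 + (2 + 289 + 273)) = 1/(54 + 564) = 1/618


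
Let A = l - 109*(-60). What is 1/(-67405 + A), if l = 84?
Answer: -1/60781 ≈ -1.6453e-5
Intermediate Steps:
A = 6624 (A = 84 - 109*(-60) = 84 + 6540 = 6624)
1/(-67405 + A) = 1/(-67405 + 6624) = 1/(-60781) = -1/60781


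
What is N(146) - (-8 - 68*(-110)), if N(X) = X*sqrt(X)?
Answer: -7472 + 146*sqrt(146) ≈ -5707.9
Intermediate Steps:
N(X) = X**(3/2)
N(146) - (-8 - 68*(-110)) = 146**(3/2) - (-8 - 68*(-110)) = 146*sqrt(146) - (-8 + 7480) = 146*sqrt(146) - 1*7472 = 146*sqrt(146) - 7472 = -7472 + 146*sqrt(146)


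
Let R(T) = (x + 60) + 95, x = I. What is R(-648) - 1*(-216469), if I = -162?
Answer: 216462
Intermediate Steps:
x = -162
R(T) = -7 (R(T) = (-162 + 60) + 95 = -102 + 95 = -7)
R(-648) - 1*(-216469) = -7 - 1*(-216469) = -7 + 216469 = 216462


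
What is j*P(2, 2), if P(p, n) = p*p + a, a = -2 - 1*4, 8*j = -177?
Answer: 177/4 ≈ 44.250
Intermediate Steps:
j = -177/8 (j = (1/8)*(-177) = -177/8 ≈ -22.125)
a = -6 (a = -2 - 4 = -6)
P(p, n) = -6 + p**2 (P(p, n) = p*p - 6 = p**2 - 6 = -6 + p**2)
j*P(2, 2) = -177*(-6 + 2**2)/8 = -177*(-6 + 4)/8 = -177/8*(-2) = 177/4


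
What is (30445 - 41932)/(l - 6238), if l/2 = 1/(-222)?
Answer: 182151/98917 ≈ 1.8415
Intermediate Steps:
l = -1/111 (l = 2/(-222) = 2*(-1/222) = -1/111 ≈ -0.0090090)
(30445 - 41932)/(l - 6238) = (30445 - 41932)/(-1/111 - 6238) = -11487/(-692419/111) = -11487*(-111/692419) = 182151/98917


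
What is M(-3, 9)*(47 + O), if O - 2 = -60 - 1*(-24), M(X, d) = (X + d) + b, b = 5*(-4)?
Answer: -182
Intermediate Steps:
b = -20
M(X, d) = -20 + X + d (M(X, d) = (X + d) - 20 = -20 + X + d)
O = -34 (O = 2 + (-60 - 1*(-24)) = 2 + (-60 + 24) = 2 - 36 = -34)
M(-3, 9)*(47 + O) = (-20 - 3 + 9)*(47 - 34) = -14*13 = -182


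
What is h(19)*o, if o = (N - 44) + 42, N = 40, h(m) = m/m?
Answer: 38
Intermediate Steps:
h(m) = 1
o = 38 (o = (40 - 44) + 42 = -4 + 42 = 38)
h(19)*o = 1*38 = 38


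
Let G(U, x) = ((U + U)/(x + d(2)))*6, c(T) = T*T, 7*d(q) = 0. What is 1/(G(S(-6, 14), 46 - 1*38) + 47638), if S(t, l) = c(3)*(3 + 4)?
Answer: 2/95465 ≈ 2.0950e-5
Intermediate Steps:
d(q) = 0 (d(q) = (1/7)*0 = 0)
c(T) = T**2
S(t, l) = 63 (S(t, l) = 3**2*(3 + 4) = 9*7 = 63)
G(U, x) = 12*U/x (G(U, x) = ((U + U)/(x + 0))*6 = ((2*U)/x)*6 = (2*U/x)*6 = 12*U/x)
1/(G(S(-6, 14), 46 - 1*38) + 47638) = 1/(12*63/(46 - 1*38) + 47638) = 1/(12*63/(46 - 38) + 47638) = 1/(12*63/8 + 47638) = 1/(12*63*(1/8) + 47638) = 1/(189/2 + 47638) = 1/(95465/2) = 2/95465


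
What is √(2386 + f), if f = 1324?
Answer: √3710 ≈ 60.910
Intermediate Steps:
√(2386 + f) = √(2386 + 1324) = √3710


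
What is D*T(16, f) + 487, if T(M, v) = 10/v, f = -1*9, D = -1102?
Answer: 15403/9 ≈ 1711.4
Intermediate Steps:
f = -9
D*T(16, f) + 487 = -11020/(-9) + 487 = -11020*(-1)/9 + 487 = -1102*(-10/9) + 487 = 11020/9 + 487 = 15403/9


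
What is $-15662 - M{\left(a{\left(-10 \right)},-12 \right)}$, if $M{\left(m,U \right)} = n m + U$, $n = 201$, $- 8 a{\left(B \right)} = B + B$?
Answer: $- \frac{32305}{2} \approx -16153.0$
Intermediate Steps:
$a{\left(B \right)} = - \frac{B}{4}$ ($a{\left(B \right)} = - \frac{B + B}{8} = - \frac{2 B}{8} = - \frac{B}{4}$)
$M{\left(m,U \right)} = U + 201 m$ ($M{\left(m,U \right)} = 201 m + U = U + 201 m$)
$-15662 - M{\left(a{\left(-10 \right)},-12 \right)} = -15662 - \left(-12 + 201 \left(\left(- \frac{1}{4}\right) \left(-10\right)\right)\right) = -15662 - \left(-12 + 201 \cdot \frac{5}{2}\right) = -15662 - \left(-12 + \frac{1005}{2}\right) = -15662 - \frac{981}{2} = - \frac{32305}{2}$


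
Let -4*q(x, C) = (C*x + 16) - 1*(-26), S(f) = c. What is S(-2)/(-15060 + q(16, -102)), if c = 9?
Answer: -6/9775 ≈ -0.00061381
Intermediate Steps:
S(f) = 9
q(x, C) = -21/2 - C*x/4 (q(x, C) = -((C*x + 16) - 1*(-26))/4 = -((16 + C*x) + 26)/4 = -(42 + C*x)/4 = -21/2 - C*x/4)
S(-2)/(-15060 + q(16, -102)) = 9/(-15060 + (-21/2 - ¼*(-102)*16)) = 9/(-15060 + (-21/2 + 408)) = 9/(-15060 + 795/2) = 9/(-29325/2) = -2/29325*9 = -6/9775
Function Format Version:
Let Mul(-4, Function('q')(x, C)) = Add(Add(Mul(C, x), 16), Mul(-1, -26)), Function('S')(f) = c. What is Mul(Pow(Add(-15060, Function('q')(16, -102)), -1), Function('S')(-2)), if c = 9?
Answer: Rational(-6, 9775) ≈ -0.00061381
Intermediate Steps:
Function('S')(f) = 9
Function('q')(x, C) = Add(Rational(-21, 2), Mul(Rational(-1, 4), C, x)) (Function('q')(x, C) = Mul(Rational(-1, 4), Add(Add(Mul(C, x), 16), Mul(-1, -26))) = Mul(Rational(-1, 4), Add(Add(16, Mul(C, x)), 26)) = Mul(Rational(-1, 4), Add(42, Mul(C, x))) = Add(Rational(-21, 2), Mul(Rational(-1, 4), C, x)))
Mul(Pow(Add(-15060, Function('q')(16, -102)), -1), Function('S')(-2)) = Mul(Pow(Add(-15060, Add(Rational(-21, 2), Mul(Rational(-1, 4), -102, 16))), -1), 9) = Mul(Pow(Add(-15060, Add(Rational(-21, 2), 408)), -1), 9) = Mul(Pow(Add(-15060, Rational(795, 2)), -1), 9) = Mul(Pow(Rational(-29325, 2), -1), 9) = Mul(Rational(-2, 29325), 9) = Rational(-6, 9775)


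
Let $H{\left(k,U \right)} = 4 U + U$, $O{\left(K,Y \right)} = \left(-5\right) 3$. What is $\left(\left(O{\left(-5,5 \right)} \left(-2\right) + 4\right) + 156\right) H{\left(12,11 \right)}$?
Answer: $10450$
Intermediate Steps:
$O{\left(K,Y \right)} = -15$
$H{\left(k,U \right)} = 5 U$
$\left(\left(O{\left(-5,5 \right)} \left(-2\right) + 4\right) + 156\right) H{\left(12,11 \right)} = \left(\left(\left(-15\right) \left(-2\right) + 4\right) + 156\right) 5 \cdot 11 = \left(\left(30 + 4\right) + 156\right) 55 = \left(34 + 156\right) 55 = 190 \cdot 55 = 10450$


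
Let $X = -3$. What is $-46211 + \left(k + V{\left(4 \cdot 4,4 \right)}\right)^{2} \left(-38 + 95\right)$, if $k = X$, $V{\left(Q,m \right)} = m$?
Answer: $-46154$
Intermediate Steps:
$k = -3$
$-46211 + \left(k + V{\left(4 \cdot 4,4 \right)}\right)^{2} \left(-38 + 95\right) = -46211 + \left(-3 + 4\right)^{2} \left(-38 + 95\right) = -46211 + 1^{2} \cdot 57 = -46211 + 1 \cdot 57 = -46211 + 57 = -46154$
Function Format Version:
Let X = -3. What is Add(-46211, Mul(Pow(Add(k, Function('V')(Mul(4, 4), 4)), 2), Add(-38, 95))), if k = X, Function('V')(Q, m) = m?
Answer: -46154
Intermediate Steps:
k = -3
Add(-46211, Mul(Pow(Add(k, Function('V')(Mul(4, 4), 4)), 2), Add(-38, 95))) = Add(-46211, Mul(Pow(Add(-3, 4), 2), Add(-38, 95))) = Add(-46211, Mul(Pow(1, 2), 57)) = Add(-46211, Mul(1, 57)) = Add(-46211, 57) = -46154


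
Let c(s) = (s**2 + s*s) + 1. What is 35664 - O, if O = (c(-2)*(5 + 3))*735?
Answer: -17256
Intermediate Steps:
c(s) = 1 + 2*s**2 (c(s) = (s**2 + s**2) + 1 = 2*s**2 + 1 = 1 + 2*s**2)
O = 52920 (O = ((1 + 2*(-2)**2)*(5 + 3))*735 = ((1 + 2*4)*8)*735 = ((1 + 8)*8)*735 = (9*8)*735 = 72*735 = 52920)
35664 - O = 35664 - 1*52920 = 35664 - 52920 = -17256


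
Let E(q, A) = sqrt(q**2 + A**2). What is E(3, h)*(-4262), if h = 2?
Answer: -4262*sqrt(13) ≈ -15367.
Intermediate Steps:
E(q, A) = sqrt(A**2 + q**2)
E(3, h)*(-4262) = sqrt(2**2 + 3**2)*(-4262) = sqrt(4 + 9)*(-4262) = sqrt(13)*(-4262) = -4262*sqrt(13)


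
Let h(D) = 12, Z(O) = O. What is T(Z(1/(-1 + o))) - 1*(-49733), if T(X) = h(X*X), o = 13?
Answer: 49745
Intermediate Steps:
T(X) = 12
T(Z(1/(-1 + o))) - 1*(-49733) = 12 - 1*(-49733) = 12 + 49733 = 49745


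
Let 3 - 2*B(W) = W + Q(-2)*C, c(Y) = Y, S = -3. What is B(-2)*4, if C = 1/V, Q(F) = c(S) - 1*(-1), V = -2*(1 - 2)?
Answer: 12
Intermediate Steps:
V = 2 (V = -2*(-1) = 2)
Q(F) = -2 (Q(F) = -3 - 1*(-1) = -3 + 1 = -2)
C = ½ (C = 1/2 = ½ ≈ 0.50000)
B(W) = 2 - W/2 (B(W) = 3/2 - (W - 2*½)/2 = 3/2 - (W - 1)/2 = 3/2 - (-1 + W)/2 = 3/2 + (½ - W/2) = 2 - W/2)
B(-2)*4 = (2 - ½*(-2))*4 = (2 + 1)*4 = 3*4 = 12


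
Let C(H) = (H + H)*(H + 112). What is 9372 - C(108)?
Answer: -38148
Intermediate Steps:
C(H) = 2*H*(112 + H) (C(H) = (2*H)*(112 + H) = 2*H*(112 + H))
9372 - C(108) = 9372 - 2*108*(112 + 108) = 9372 - 2*108*220 = 9372 - 1*47520 = 9372 - 47520 = -38148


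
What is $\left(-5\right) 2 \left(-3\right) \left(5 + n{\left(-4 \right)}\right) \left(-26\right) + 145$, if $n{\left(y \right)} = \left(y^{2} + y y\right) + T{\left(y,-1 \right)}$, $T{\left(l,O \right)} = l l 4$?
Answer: $-78635$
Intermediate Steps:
$T{\left(l,O \right)} = 4 l^{2}$ ($T{\left(l,O \right)} = l^{2} \cdot 4 = 4 l^{2}$)
$n{\left(y \right)} = 6 y^{2}$ ($n{\left(y \right)} = \left(y^{2} + y y\right) + 4 y^{2} = \left(y^{2} + y^{2}\right) + 4 y^{2} = 2 y^{2} + 4 y^{2} = 6 y^{2}$)
$\left(-5\right) 2 \left(-3\right) \left(5 + n{\left(-4 \right)}\right) \left(-26\right) + 145 = \left(-5\right) 2 \left(-3\right) \left(5 + 6 \left(-4\right)^{2}\right) \left(-26\right) + 145 = \left(-10\right) \left(-3\right) \left(5 + 6 \cdot 16\right) \left(-26\right) + 145 = 30 \left(5 + 96\right) \left(-26\right) + 145 = 30 \cdot 101 \left(-26\right) + 145 = 3030 \left(-26\right) + 145 = -78780 + 145 = -78635$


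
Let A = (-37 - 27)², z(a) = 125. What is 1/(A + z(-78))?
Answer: 1/4221 ≈ 0.00023691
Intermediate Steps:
A = 4096 (A = (-64)² = 4096)
1/(A + z(-78)) = 1/(4096 + 125) = 1/4221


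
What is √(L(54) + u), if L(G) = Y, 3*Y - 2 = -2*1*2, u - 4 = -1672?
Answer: I*√15018/3 ≈ 40.849*I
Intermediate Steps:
u = -1668 (u = 4 - 1672 = -1668)
Y = -⅔ (Y = ⅔ + (-2*1*2)/3 = ⅔ + (-2*2)/3 = ⅔ + (⅓)*(-4) = ⅔ - 4/3 = -⅔ ≈ -0.66667)
L(G) = -⅔
√(L(54) + u) = √(-⅔ - 1668) = √(-5006/3) = I*√15018/3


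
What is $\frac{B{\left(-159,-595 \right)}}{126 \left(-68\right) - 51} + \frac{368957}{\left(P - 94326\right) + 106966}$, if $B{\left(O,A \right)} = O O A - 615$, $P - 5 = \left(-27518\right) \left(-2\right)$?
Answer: $\frac{340430821331}{194447513} \approx 1750.8$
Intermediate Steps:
$P = 55041$ ($P = 5 - -55036 = 5 + 55036 = 55041$)
$B{\left(O,A \right)} = -615 + A O^{2}$ ($B{\left(O,A \right)} = O^{2} A - 615 = A O^{2} - 615 = -615 + A O^{2}$)
$\frac{B{\left(-159,-595 \right)}}{126 \left(-68\right) - 51} + \frac{368957}{\left(P - 94326\right) + 106966} = \frac{-615 - 595 \left(-159\right)^{2}}{126 \left(-68\right) - 51} + \frac{368957}{\left(55041 - 94326\right) + 106966} = \frac{-615 - 15042195}{-8568 - 51} + \frac{368957}{-39285 + 106966} = \frac{-615 - 15042195}{-8619} + \frac{368957}{67681} = \left(-15042810\right) \left(- \frac{1}{8619}\right) + 368957 \cdot \frac{1}{67681} = \frac{5014270}{2873} + \frac{368957}{67681} = \frac{340430821331}{194447513}$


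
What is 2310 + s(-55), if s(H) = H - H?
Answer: 2310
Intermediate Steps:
s(H) = 0
2310 + s(-55) = 2310 + 0 = 2310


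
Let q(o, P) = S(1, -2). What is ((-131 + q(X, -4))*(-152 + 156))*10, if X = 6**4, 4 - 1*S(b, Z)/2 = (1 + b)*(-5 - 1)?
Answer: -3960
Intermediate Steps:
S(b, Z) = 20 + 12*b (S(b, Z) = 8 - 2*(1 + b)*(-5 - 1) = 8 - 2*(1 + b)*(-6) = 8 - 2*(-6 - 6*b) = 8 + (12 + 12*b) = 20 + 12*b)
X = 1296
q(o, P) = 32 (q(o, P) = 20 + 12*1 = 20 + 12 = 32)
((-131 + q(X, -4))*(-152 + 156))*10 = ((-131 + 32)*(-152 + 156))*10 = -99*4*10 = -396*10 = -3960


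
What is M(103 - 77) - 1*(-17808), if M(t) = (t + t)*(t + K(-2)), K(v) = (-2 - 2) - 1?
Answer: 18900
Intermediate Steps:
K(v) = -5 (K(v) = -4 - 1 = -5)
M(t) = 2*t*(-5 + t) (M(t) = (t + t)*(t - 5) = (2*t)*(-5 + t) = 2*t*(-5 + t))
M(103 - 77) - 1*(-17808) = 2*(103 - 77)*(-5 + (103 - 77)) - 1*(-17808) = 2*26*(-5 + 26) + 17808 = 2*26*21 + 17808 = 1092 + 17808 = 18900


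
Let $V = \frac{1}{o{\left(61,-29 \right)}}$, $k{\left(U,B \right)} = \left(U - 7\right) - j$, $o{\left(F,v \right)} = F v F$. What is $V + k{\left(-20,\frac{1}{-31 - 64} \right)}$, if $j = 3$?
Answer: $- \frac{3237271}{107909} \approx -30.0$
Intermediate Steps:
$o{\left(F,v \right)} = v F^{2}$
$k{\left(U,B \right)} = -10 + U$ ($k{\left(U,B \right)} = \left(U - 7\right) - 3 = \left(-7 + U\right) - 3 = -10 + U$)
$V = - \frac{1}{107909}$ ($V = \frac{1}{\left(-29\right) 61^{2}} = \frac{1}{\left(-29\right) 3721} = \frac{1}{-107909} = - \frac{1}{107909} \approx -9.2671 \cdot 10^{-6}$)
$V + k{\left(-20,\frac{1}{-31 - 64} \right)} = - \frac{1}{107909} - 30 = - \frac{3237271}{107909}$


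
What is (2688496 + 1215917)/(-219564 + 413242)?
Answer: 3904413/193678 ≈ 20.159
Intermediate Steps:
(2688496 + 1215917)/(-219564 + 413242) = 3904413/193678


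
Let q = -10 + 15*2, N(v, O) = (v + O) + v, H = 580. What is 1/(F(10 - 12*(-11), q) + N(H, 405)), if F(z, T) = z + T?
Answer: 1/1727 ≈ 0.00057904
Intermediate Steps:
N(v, O) = O + 2*v (N(v, O) = (O + v) + v = O + 2*v)
q = 20 (q = -10 + 30 = 20)
F(z, T) = T + z
1/(F(10 - 12*(-11), q) + N(H, 405)) = 1/((20 + (10 - 12*(-11))) + (405 + 2*580)) = 1/((20 + (10 + 132)) + (405 + 1160)) = 1/((20 + 142) + 1565) = 1/(162 + 1565) = 1/1727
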